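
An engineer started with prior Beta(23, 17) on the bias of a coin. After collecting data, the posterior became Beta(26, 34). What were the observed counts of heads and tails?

Beta is conjugate to the binomial likelihood: posterior = Beta(a+s, b+f).
So s = 26 − 23 = 3 and f = 34 − 17 = 17.

3 heads and 17 tails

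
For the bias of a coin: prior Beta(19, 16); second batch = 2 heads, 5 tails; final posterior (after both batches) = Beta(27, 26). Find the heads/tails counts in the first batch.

Sequential conjugate updates are equivalent to a single update on the pooled data, so total successes = posterior α − prior α and total failures = posterior β − prior β.
Total across both batches: 27−19=8 heads, 26−16=10 tails.
Subtract the second batch: 8−2=6 heads and 10−5=5 tails.

6 heads and 5 tails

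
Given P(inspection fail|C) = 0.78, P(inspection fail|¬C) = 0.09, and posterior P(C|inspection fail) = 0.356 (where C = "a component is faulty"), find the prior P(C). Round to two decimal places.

P(C) = 0.06

Bayes' rule in odds form gives O(C|E) = O(C)·[P(E|C)/P(E|¬C)], hence O(C) = O(C|E)/LR.
Posterior odds = 0.356/(1−0.356) = 0.5528. LR = 0.78/0.09 = 8.6667.
Prior odds = 0.5528/8.6667 = 0.0638, so P(C) = 0.0638/(1+0.0638) ≈ 0.06.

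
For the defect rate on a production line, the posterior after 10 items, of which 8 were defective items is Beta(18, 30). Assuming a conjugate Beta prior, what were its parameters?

Under Beta–binomial conjugacy the posterior parameters are (a+s, b+f).
So a = 18 − 8 = 10 and b = 30 − 2 = 28.

Beta(10, 28)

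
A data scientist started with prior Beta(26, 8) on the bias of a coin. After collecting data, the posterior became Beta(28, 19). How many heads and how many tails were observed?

2 heads and 11 tails

Under Beta–binomial conjugacy the posterior parameters are (α+s, β+f).
Match parameters: s=28−26=2, f=19−8=11.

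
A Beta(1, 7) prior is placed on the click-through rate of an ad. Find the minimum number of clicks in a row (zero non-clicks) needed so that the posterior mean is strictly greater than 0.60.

k = 10

After k clicks and 0 non-clicks the posterior is Beta(1+k, 7), with mean (1+k)/(1+7+k).
Set (1+k)/(8+k) > 0.60 and solve: k > (0.60·8 − 1)/(1 − 0.60) = 9.500.
The smallest integer exceeding 9.500 is 10.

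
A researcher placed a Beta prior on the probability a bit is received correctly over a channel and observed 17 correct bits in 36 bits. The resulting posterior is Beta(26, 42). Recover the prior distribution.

A Beta(α, β) prior with s successes and f failures in binomial data gives a Beta(α+s, β+f) posterior.
So α = 26 − 17 = 9 and β = 42 − 19 = 23.

Beta(9, 23)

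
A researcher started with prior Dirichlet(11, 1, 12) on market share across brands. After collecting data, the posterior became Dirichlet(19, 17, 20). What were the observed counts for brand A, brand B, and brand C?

For a Dirichlet(α) prior with multinomial counts c, the posterior is Dirichlet(α + c) componentwise.
Counts are posterior − prior componentwise: 19−11=8, 17−1=16, 20−12=8.

counts (8, 16, 8)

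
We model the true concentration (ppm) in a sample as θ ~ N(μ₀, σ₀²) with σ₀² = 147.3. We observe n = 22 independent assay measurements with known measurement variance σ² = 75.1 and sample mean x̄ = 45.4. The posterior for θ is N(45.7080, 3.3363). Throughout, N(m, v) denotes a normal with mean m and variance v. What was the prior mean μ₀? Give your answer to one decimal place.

With known observation variance, the Normal–Normal posterior has precision τ_n = τ₀ + n/σ² and mean μ_n = (τ₀μ₀ + (n/σ²)x̄)/τ_n.
Here τ₀ = 1/147.3 = 0.006789 and τ_data = 22/75.1 = 0.292943, so τ_n = 0.299732.
Rearranging for μ₀: μ₀ = (μ_n·τ_n − τ_data·x̄)/τ₀ = (45.7080·0.299732 − 0.292943·45.4) / 0.006789 = 0.400538/0.006789 ≈ 59.0.

μ₀ = 59.0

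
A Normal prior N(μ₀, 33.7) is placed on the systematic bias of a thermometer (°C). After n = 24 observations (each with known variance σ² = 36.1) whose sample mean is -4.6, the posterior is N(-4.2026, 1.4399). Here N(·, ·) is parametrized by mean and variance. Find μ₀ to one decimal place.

With known observation variance, the Normal–Normal posterior has precision τ_n = τ₀ + n/σ² and mean μ_n = (τ₀μ₀ + (n/σ²)x̄)/τ_n.
Here τ₀ = 1/33.7 = 0.029674 and τ_data = 24/36.1 = 0.664820, so τ_n = 0.694494.
Rearranging for μ₀: μ₀ = (μ_n·τ_n − τ_data·x̄)/τ₀ = (-4.2026·0.694494 − 0.664820·-4.6) / 0.029674 = 0.139492/0.029674 ≈ 4.7.

μ₀ = 4.7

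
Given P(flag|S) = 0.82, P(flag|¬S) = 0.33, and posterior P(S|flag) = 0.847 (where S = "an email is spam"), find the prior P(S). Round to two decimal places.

In odds form, posterior odds = prior odds × likelihood ratio, so prior odds = posterior odds ÷ LR.
Posterior odds = 0.847/(1−0.847) = 5.5359. LR = 0.82/0.33 = 2.4848.
Prior odds = 5.5359/2.4848 = 2.2279, so P(S) = 2.2279/(1+2.2279) ≈ 0.69.

P(S) = 0.69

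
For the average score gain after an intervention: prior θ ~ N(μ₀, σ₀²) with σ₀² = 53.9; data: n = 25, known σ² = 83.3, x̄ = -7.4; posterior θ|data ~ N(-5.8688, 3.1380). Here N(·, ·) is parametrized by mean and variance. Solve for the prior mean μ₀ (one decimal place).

The posterior mean is a precision-weighted average: μ_n = (τ₀μ₀ + τ_data·x̄)/(τ₀+τ_data), with τ₀=1/σ₀² and τ_data=n/σ².
Here τ₀ = 1/53.9 = 0.018553 and τ_data = 25/83.3 = 0.300120, so τ_n = 0.318673.
Rearranging for μ₀: μ₀ = (μ_n·τ_n − τ_data·x̄)/τ₀ = (-5.8688·0.318673 − 0.300120·-7.4) / 0.018553 = 0.350660/0.018553 ≈ 18.9.

μ₀ = 18.9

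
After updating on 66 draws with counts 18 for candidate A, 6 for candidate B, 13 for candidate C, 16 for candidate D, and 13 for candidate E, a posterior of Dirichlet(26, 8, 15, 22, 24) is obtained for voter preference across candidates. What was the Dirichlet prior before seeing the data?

Dirichlet(8, 2, 2, 6, 11)

For a Dirichlet(α) prior with multinomial counts c, the posterior is Dirichlet(α + c) componentwise.
Subtract each count from the matching posterior parameter: 26−18=8, 8−6=2, 15−13=2, 22−16=6, 24−13=11.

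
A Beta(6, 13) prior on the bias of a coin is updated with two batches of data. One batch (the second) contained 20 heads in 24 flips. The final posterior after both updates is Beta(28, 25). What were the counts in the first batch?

Because Beta–binomial updating is additive in the counts, the combined data contributed (α_post−α_prior, β_post−β_prior) successes and failures.
Total across both batches: 28−6=22 heads, 25−13=12 tails.
Subtract the second batch: 22−20=2 heads and 12−4=8 tails.

2 heads and 8 tails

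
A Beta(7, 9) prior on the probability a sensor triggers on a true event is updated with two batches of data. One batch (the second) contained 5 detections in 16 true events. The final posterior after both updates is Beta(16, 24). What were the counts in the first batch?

Sequential conjugate updates are equivalent to a single update on the pooled data, so total successes = posterior α − prior α and total failures = posterior β − prior β.
Total across both batches: 16−7=9 detections, 24−9=15 misses.
Subtract the second batch: 9−5=4 detections and 15−11=4 misses.

4 detections and 4 misses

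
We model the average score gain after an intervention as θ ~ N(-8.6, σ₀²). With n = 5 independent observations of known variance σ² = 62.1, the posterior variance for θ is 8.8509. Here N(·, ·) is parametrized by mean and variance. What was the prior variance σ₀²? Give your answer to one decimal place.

σ₀² = 30.8

For the Normal–Normal model with known σ², precisions add: τ_n = τ₀ + n/σ².
So 1/σ₀² = 1/8.8509 − 5/62.1 = 0.112983 − 0.080515 = 0.032468.
Hence σ₀² = 1/0.032468 ≈ 30.8.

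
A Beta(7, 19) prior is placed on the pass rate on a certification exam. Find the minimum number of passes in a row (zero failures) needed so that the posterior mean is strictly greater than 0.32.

k = 2

After k passes and 0 failures the posterior is Beta(7+k, 19), with mean (7+k)/(7+19+k).
Set (7+k)/(26+k) > 0.32 and solve: k > (0.32·26 − 7)/(1 − 0.32) = 1.941.
The smallest integer exceeding 1.941 is 2.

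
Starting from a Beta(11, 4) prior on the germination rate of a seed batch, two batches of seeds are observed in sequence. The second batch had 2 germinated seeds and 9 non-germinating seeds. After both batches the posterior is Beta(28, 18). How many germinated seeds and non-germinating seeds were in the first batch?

15 germinated seeds and 5 non-germinating seeds

Sequential conjugate updates are equivalent to a single update on the pooled data, so total successes = posterior α − prior α and total failures = posterior β − prior β.
Total across both batches: 28−11=17 germinated seeds, 18−4=14 non-germinating seeds.
Subtract the second batch: 17−2=15 germinated seeds and 14−9=5 non-germinating seeds.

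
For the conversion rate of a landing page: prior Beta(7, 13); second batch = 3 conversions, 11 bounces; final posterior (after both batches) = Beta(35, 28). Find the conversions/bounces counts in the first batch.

Because Beta–binomial updating is additive in the counts, the combined data contributed (α_post−α_prior, β_post−β_prior) successes and failures.
Total across both batches: 35−7=28 conversions, 28−13=15 bounces.
Subtract the second batch: 28−3=25 conversions and 15−11=4 bounces.

25 conversions and 4 bounces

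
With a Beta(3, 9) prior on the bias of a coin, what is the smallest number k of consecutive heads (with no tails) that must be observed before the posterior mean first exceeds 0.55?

After k heads and 0 tails the posterior is Beta(3+k, 9), with mean (3+k)/(3+9+k).
Set (3+k)/(12+k) > 0.55 and solve: k > (0.55·12 − 3)/(1 − 0.55) = 8.000.
The smallest integer exceeding 8.000 is 9.

k = 9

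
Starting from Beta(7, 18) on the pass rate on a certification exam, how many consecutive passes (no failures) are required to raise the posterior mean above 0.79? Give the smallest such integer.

k = 61

After k passes and 0 failures the posterior is Beta(7+k, 18), with mean (7+k)/(7+18+k).
Set (7+k)/(25+k) > 0.79 and solve: k > (0.79·25 − 7)/(1 − 0.79) = 60.714.
The smallest integer exceeding 60.714 is 61.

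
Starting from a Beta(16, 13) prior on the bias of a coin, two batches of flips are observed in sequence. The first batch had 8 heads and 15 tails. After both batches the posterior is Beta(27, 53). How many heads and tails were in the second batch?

Sequential conjugate updates are equivalent to a single update on the pooled data, so total successes = posterior α − prior α and total failures = posterior β − prior β.
Total across both batches: 27−16=11 heads, 53−13=40 tails.
Subtract the first batch: 11−8=3 heads and 40−15=25 tails.

3 heads and 25 tails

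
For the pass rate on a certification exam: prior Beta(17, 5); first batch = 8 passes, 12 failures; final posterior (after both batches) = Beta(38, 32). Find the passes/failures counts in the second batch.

Because Beta–binomial updating is additive in the counts, the combined data contributed (α_post−α_prior, β_post−β_prior) successes and failures.
Total across both batches: 38−17=21 passes, 32−5=27 failures.
Subtract the first batch: 21−8=13 passes and 27−12=15 failures.

13 passes and 15 failures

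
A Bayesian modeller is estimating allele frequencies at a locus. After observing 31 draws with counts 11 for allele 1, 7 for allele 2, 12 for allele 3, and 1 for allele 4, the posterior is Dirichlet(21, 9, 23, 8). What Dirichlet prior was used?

Dirichlet(10, 2, 11, 7)

For a Dirichlet(α) prior with multinomial counts c, the posterior is Dirichlet(α + c) componentwise.
Subtract each count from the matching posterior parameter: 21−11=10, 9−7=2, 23−12=11, 8−1=7.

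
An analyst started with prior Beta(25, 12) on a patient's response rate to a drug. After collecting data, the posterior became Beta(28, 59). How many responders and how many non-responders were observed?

A Beta(α, β) prior with s successes and f failures in binomial data gives a Beta(α+s, β+f) posterior.
Match parameters: s=28−25=3, f=59−12=47.

3 responders and 47 non-responders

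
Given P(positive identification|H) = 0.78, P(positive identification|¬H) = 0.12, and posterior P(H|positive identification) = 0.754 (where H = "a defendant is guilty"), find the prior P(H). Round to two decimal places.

P(H) = 0.32

In odds form, posterior odds = prior odds × likelihood ratio, so prior odds = posterior odds ÷ LR.
Posterior odds = 0.754/(1−0.754) = 3.0650. LR = 0.78/0.12 = 6.5000.
Prior odds = 3.0650/6.5000 = 0.4715, so P(H) = 0.4715/(1+0.4715) ≈ 0.32.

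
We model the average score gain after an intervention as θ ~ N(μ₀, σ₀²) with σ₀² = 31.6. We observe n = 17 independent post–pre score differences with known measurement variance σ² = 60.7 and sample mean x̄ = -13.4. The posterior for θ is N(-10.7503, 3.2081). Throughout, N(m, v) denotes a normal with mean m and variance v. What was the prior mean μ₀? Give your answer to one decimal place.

The posterior mean is a precision-weighted average: μ_n = (τ₀μ₀ + τ_data·x̄)/(τ₀+τ_data), with τ₀=1/σ₀² and τ_data=n/σ².
Here τ₀ = 1/31.6 = 0.031646 and τ_data = 17/60.7 = 0.280066, so τ_n = 0.311712.
Rearranging for μ₀: μ₀ = (μ_n·τ_n − τ_data·x̄)/τ₀ = (-10.7503·0.311712 − 0.280066·-13.4) / 0.031646 = 0.401887/0.031646 ≈ 12.7.

μ₀ = 12.7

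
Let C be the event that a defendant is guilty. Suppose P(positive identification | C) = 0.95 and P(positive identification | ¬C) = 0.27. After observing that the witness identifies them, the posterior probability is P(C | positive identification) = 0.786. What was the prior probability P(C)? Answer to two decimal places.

Bayes' rule in odds form gives O(C|E) = O(C)·[P(E|C)/P(E|¬C)], hence O(C) = O(C|E)/LR.
Posterior odds = 0.786/(1−0.786) = 3.6729. LR = 0.95/0.27 = 3.5185.
Prior odds = 3.6729/3.5185 = 1.0439, so P(C) = 1.0439/(1+1.0439) ≈ 0.51.

P(C) = 0.51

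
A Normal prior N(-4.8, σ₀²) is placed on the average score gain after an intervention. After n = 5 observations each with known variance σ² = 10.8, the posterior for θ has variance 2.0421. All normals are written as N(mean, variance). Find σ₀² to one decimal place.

σ₀² = 37.4

For the Normal–Normal model with known σ², precisions add: τ_n = τ₀ + n/σ².
So 1/σ₀² = 1/2.0421 − 5/10.8 = 0.489692 − 0.462963 = 0.026729.
Hence σ₀² = 1/0.026729 ≈ 37.4.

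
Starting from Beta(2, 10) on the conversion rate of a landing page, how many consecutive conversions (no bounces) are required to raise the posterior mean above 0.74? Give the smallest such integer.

k = 27

After k conversions and 0 bounces the posterior is Beta(2+k, 10), with mean (2+k)/(2+10+k).
Set (2+k)/(12+k) > 0.74 and solve: k > (0.74·12 − 2)/(1 − 0.74) = 26.462.
The smallest integer exceeding 26.462 is 27.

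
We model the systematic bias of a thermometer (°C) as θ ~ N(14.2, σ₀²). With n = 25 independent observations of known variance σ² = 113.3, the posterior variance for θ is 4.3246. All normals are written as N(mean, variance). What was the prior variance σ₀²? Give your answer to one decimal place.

σ₀² = 94.5

Posterior precision equals prior precision plus data precision: 1/σ_n² = 1/σ₀² + n/σ².
So 1/σ₀² = 1/4.3246 − 25/113.3 = 0.231235 − 0.220653 = 0.010582.
Hence σ₀² = 1/0.010582 ≈ 94.5.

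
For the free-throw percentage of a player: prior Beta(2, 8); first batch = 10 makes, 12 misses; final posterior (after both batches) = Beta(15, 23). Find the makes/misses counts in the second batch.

Sequential conjugate updates are equivalent to a single update on the pooled data, so total successes = posterior α − prior α and total failures = posterior β − prior β.
Total across both batches: 15−2=13 makes, 23−8=15 misses.
Subtract the first batch: 13−10=3 makes and 15−12=3 misses.

3 makes and 3 misses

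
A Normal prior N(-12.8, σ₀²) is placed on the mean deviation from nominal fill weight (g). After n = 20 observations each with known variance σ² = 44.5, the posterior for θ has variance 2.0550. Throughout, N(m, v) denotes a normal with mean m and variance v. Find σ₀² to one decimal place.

Posterior precision equals prior precision plus data precision: 1/σ_n² = 1/σ₀² + n/σ².
So 1/σ₀² = 1/2.0550 − 20/44.5 = 0.486618 − 0.449438 = 0.037180.
Hence σ₀² = 1/0.037180 ≈ 26.9.

σ₀² = 26.9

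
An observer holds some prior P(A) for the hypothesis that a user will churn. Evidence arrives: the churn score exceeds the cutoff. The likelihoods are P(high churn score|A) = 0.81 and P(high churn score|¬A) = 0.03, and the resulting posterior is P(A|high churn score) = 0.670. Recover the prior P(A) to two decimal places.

Bayes' rule in odds form gives O(A|E) = O(A)·[P(E|A)/P(E|¬A)], hence O(A) = O(A|E)/LR.
Posterior odds = 0.670/(1−0.670) = 2.0303. LR = 0.81/0.03 = 27.0000.
Prior odds = 2.0303/27.0000 = 0.0752, so P(A) = 0.0752/(1+0.0752) ≈ 0.07.

P(A) = 0.07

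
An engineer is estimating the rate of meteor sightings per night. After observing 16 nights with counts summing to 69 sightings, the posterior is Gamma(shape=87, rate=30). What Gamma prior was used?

Gamma(shape=18, rate=14)

Gamma–Poisson conjugacy: posterior shape = α + Σxᵢ, posterior rate = β + n.
So α = 87 − 69 = 18 and β = 30 − 16 = 14.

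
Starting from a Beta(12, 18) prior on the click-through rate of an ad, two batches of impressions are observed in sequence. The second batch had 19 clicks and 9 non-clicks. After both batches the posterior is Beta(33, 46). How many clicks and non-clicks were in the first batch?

2 clicks and 19 non-clicks

Because Beta–binomial updating is additive in the counts, the combined data contributed (α_post−α_prior, β_post−β_prior) successes and failures.
Total across both batches: 33−12=21 clicks, 46−18=28 non-clicks.
Subtract the second batch: 21−19=2 clicks and 28−9=19 non-clicks.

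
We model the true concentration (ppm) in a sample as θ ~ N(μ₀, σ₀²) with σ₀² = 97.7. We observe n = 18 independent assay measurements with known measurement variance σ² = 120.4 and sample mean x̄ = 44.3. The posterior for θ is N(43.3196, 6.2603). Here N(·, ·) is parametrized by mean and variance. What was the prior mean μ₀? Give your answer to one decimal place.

μ₀ = 29.0

The posterior mean is a precision-weighted average: μ_n = (τ₀μ₀ + τ_data·x̄)/(τ₀+τ_data), with τ₀=1/σ₀² and τ_data=n/σ².
Here τ₀ = 1/97.7 = 0.010235 and τ_data = 18/120.4 = 0.149502, so τ_n = 0.159737.
Rearranging for μ₀: μ₀ = (μ_n·τ_n − τ_data·x̄)/τ₀ = (43.3196·0.159737 − 0.149502·44.3) / 0.010235 = 0.296804/0.010235 ≈ 29.0.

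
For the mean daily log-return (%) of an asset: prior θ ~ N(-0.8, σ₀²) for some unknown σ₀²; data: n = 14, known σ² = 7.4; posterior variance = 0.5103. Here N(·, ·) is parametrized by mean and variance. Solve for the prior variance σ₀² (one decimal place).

σ₀² = 14.8

For the Normal–Normal model with known σ², precisions add: τ_n = τ₀ + n/σ².
So 1/σ₀² = 1/0.5103 − 14/7.4 = 1.959632 − 1.891892 = 0.067740.
Hence σ₀² = 1/0.067740 ≈ 14.8.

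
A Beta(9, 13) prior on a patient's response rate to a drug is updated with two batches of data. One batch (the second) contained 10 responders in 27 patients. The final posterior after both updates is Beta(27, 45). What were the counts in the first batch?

Because Beta–binomial updating is additive in the counts, the combined data contributed (α_post−α_prior, β_post−β_prior) successes and failures.
Total across both batches: 27−9=18 responders, 45−13=32 non-responders.
Subtract the second batch: 18−10=8 responders and 32−17=15 non-responders.

8 responders and 15 non-responders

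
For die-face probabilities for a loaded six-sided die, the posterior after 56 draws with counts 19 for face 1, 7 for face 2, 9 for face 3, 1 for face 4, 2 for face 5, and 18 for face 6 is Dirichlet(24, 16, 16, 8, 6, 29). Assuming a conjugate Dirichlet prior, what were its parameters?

For a Dirichlet(α) prior with multinomial counts c, the posterior is Dirichlet(α + c) componentwise.
Subtract each count from the matching posterior parameter: 24−19=5, 16−7=9, 16−9=7, 8−1=7, 6−2=4, 29−18=11.

Dirichlet(5, 9, 7, 7, 4, 11)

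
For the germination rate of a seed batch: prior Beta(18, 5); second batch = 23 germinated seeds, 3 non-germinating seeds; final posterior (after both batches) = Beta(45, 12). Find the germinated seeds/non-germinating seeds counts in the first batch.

Because Beta–binomial updating is additive in the counts, the combined data contributed (α_post−α_prior, β_post−β_prior) successes and failures.
Total across both batches: 45−18=27 germinated seeds, 12−5=7 non-germinating seeds.
Subtract the second batch: 27−23=4 germinated seeds and 7−3=4 non-germinating seeds.

4 germinated seeds and 4 non-germinating seeds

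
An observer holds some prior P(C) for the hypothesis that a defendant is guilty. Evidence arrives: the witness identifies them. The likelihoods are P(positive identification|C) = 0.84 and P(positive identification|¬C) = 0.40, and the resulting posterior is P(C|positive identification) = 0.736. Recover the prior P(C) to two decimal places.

P(C) = 0.57

Bayes' rule in odds form gives O(C|E) = O(C)·[P(E|C)/P(E|¬C)], hence O(C) = O(C|E)/LR.
Posterior odds = 0.736/(1−0.736) = 2.7879. LR = 0.84/0.40 = 2.1000.
Prior odds = 2.7879/2.1000 = 1.3276, so P(C) = 1.3276/(1+1.3276) ≈ 0.57.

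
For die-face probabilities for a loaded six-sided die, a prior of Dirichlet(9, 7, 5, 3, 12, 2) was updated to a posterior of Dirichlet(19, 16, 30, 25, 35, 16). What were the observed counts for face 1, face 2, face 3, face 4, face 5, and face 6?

counts (10, 9, 25, 22, 23, 14)

For a Dirichlet(α) prior with multinomial counts c, the posterior is Dirichlet(α + c) componentwise.
Counts are posterior − prior componentwise: 19−9=10, 16−7=9, 30−5=25, 25−3=22, 35−12=23, 16−2=14.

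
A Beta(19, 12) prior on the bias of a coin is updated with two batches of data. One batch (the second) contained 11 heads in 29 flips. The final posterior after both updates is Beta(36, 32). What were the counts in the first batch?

6 heads and 2 tails

Sequential conjugate updates are equivalent to a single update on the pooled data, so total successes = posterior α − prior α and total failures = posterior β − prior β.
Total across both batches: 36−19=17 heads, 32−12=20 tails.
Subtract the second batch: 17−11=6 heads and 20−18=2 tails.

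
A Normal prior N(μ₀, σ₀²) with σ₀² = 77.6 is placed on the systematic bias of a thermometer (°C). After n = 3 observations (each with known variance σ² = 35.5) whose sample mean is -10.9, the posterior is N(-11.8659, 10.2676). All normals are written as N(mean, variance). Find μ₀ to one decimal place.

With known observation variance, the Normal–Normal posterior has precision τ_n = τ₀ + n/σ² and mean μ_n = (τ₀μ₀ + (n/σ²)x̄)/τ_n.
Here τ₀ = 1/77.6 = 0.012887 and τ_data = 3/35.5 = 0.084507, so τ_n = 0.097394.
Rearranging for μ₀: μ₀ = (μ_n·τ_n − τ_data·x̄)/τ₀ = (-11.8659·0.097394 − 0.084507·-10.9) / 0.012887 = -0.234541/0.012887 ≈ -18.2.

μ₀ = -18.2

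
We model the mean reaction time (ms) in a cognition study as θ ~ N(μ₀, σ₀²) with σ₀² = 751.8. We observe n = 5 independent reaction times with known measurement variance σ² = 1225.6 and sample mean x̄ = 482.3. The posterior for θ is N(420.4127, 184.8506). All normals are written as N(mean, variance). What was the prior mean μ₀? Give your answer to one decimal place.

μ₀ = 230.6

The posterior mean is a precision-weighted average: μ_n = (τ₀μ₀ + τ_data·x̄)/(τ₀+τ_data), with τ₀=1/σ₀² and τ_data=n/σ².
Here τ₀ = 1/751.8 = 0.001330 and τ_data = 5/1225.6 = 0.004080, so τ_n = 0.005410.
Rearranging for μ₀: μ₀ = (μ_n·τ_n − τ_data·x̄)/τ₀ = (420.4127·0.005410 − 0.004080·482.3) / 0.001330 = 0.306649/0.001330 ≈ 230.6.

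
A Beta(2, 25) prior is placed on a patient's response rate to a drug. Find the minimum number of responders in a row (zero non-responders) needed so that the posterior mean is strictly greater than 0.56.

k = 30

After k responders and 0 non-responders the posterior is Beta(2+k, 25), with mean (2+k)/(2+25+k).
Set (2+k)/(27+k) > 0.56 and solve: k > (0.56·27 − 2)/(1 − 0.56) = 29.818.
The smallest integer exceeding 29.818 is 30, and checking k=30: (32)/(57) = 0.5614 > 0.56.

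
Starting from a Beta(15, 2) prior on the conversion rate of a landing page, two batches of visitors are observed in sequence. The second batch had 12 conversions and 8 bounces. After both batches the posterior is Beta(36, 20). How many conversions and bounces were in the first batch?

9 conversions and 10 bounces

Because Beta–binomial updating is additive in the counts, the combined data contributed (α_post−α_prior, β_post−β_prior) successes and failures.
Total across both batches: 36−15=21 conversions, 20−2=18 bounces.
Subtract the second batch: 21−12=9 conversions and 18−8=10 bounces.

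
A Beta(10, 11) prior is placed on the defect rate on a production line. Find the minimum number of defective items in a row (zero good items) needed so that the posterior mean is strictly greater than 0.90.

k = 90

After k defective items and 0 good items the posterior is Beta(10+k, 11), with mean (10+k)/(10+11+k).
Set (10+k)/(21+k) > 0.90 and solve: k > (0.90·21 − 10)/(1 − 0.90) = 89.000.
The smallest integer exceeding 89.000 is 90.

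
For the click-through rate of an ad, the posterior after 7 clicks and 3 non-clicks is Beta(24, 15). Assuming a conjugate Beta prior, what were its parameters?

Beta is conjugate to the binomial likelihood: posterior = Beta(a+s, b+f).
So a = 24 − 7 = 17 and b = 15 − 3 = 12.

Beta(17, 12)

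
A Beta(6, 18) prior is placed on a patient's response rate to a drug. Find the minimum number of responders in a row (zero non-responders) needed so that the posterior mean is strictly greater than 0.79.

After k responders and 0 non-responders the posterior is Beta(6+k, 18), with mean (6+k)/(6+18+k).
Set (6+k)/(24+k) > 0.79 and solve: k > (0.79·24 − 6)/(1 − 0.79) = 61.714.
The smallest integer exceeding 61.714 is 62, and checking k=62: (68)/(86) = 0.7907 > 0.79.

k = 62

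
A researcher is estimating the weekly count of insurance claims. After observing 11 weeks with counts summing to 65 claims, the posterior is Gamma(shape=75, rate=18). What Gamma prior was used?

Gamma–Poisson conjugacy: posterior shape = α + Σxᵢ, posterior rate = β + n.
So α = 75 − 65 = 10 and β = 18 − 11 = 7.

Gamma(shape=10, rate=7)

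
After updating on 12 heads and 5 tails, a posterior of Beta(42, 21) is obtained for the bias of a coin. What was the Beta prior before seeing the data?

Under Beta–binomial conjugacy the posterior parameters are (a+s, b+f).
So a = 42 − 12 = 30 and b = 21 − 5 = 16.

Beta(30, 16)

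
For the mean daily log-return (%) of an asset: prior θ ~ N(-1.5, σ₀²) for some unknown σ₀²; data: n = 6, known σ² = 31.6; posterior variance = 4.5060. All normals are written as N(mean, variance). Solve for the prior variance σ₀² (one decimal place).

For the Normal–Normal model with known σ², precisions add: τ_n = τ₀ + n/σ².
So 1/σ₀² = 1/4.5060 − 6/31.6 = 0.221926 − 0.189873 = 0.032053.
Hence σ₀² = 1/0.032053 ≈ 31.2.

σ₀² = 31.2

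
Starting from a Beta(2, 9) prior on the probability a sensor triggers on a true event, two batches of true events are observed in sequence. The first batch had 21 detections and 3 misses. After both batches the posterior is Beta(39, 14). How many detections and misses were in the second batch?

16 detections and 2 misses

Sequential conjugate updates are equivalent to a single update on the pooled data, so total successes = posterior α − prior α and total failures = posterior β − prior β.
Total across both batches: 39−2=37 detections, 14−9=5 misses.
Subtract the first batch: 37−21=16 detections and 5−3=2 misses.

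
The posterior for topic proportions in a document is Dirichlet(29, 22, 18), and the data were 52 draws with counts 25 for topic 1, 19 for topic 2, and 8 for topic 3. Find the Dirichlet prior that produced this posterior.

Dirichlet(4, 3, 10)

For a Dirichlet(α) prior with multinomial counts c, the posterior is Dirichlet(α + c) componentwise.
Subtract each count from the matching posterior parameter: 29−25=4, 22−19=3, 18−8=10.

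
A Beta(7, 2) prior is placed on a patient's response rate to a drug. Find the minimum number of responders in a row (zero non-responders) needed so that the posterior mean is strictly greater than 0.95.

k = 32

After k responders and 0 non-responders the posterior is Beta(7+k, 2), with mean (7+k)/(7+2+k).
Set (7+k)/(9+k) > 0.95 and solve: k > (0.95·9 − 7)/(1 − 0.95) = 31.000.
The smallest integer exceeding 31.000 is 32.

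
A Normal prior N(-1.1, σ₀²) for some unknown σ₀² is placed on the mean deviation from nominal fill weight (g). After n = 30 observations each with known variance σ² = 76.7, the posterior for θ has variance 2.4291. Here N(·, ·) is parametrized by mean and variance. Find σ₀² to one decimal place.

For the Normal–Normal model with known σ², precisions add: τ_n = τ₀ + n/σ².
So 1/σ₀² = 1/2.4291 − 30/76.7 = 0.411675 − 0.391134 = 0.020541.
Hence σ₀² = 1/0.020541 ≈ 48.7.

σ₀² = 48.7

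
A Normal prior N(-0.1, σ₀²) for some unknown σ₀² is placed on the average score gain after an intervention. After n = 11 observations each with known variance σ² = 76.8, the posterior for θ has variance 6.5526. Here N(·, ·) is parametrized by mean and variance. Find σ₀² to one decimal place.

σ₀² = 106.6

Posterior precision equals prior precision plus data precision: 1/σ_n² = 1/σ₀² + n/σ².
So 1/σ₀² = 1/6.5526 − 11/76.8 = 0.152611 − 0.143229 = 0.009382.
Hence σ₀² = 1/0.009382 ≈ 106.6.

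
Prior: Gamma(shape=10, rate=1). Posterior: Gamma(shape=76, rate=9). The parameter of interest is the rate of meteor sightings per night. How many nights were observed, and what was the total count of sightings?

A Gamma(α, β) prior (rate parametrization) on a Poisson rate with n observations summing to S gives posterior Gamma(α+S, β+n).
Matching: Σxᵢ = 76 − 10 = 66 and n = 9 − 1 = 8.

n = 8 nights with total 66 sightings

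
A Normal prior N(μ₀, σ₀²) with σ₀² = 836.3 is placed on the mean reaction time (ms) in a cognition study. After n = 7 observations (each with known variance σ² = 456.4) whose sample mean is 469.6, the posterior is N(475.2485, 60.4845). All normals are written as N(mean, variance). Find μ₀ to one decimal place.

With known observation variance, the Normal–Normal posterior has precision τ_n = τ₀ + n/σ² and mean μ_n = (τ₀μ₀ + (n/σ²)x̄)/τ_n.
Here τ₀ = 1/836.3 = 0.001196 and τ_data = 7/456.4 = 0.015337, so τ_n = 0.016533.
Rearranging for μ₀: μ₀ = (μ_n·τ_n − τ_data·x̄)/τ₀ = (475.2485·0.016533 − 0.015337·469.6) / 0.001196 = 0.655028/0.001196 ≈ 547.7.

μ₀ = 547.7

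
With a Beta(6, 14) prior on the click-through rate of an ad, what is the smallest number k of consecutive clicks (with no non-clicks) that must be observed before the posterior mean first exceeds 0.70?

After k clicks and 0 non-clicks the posterior is Beta(6+k, 14), with mean (6+k)/(6+14+k).
Set (6+k)/(20+k) > 0.70 and solve: k > (0.70·20 − 6)/(1 − 0.70) = 26.667.
The smallest integer exceeding 26.667 is 27, and checking k=27: (33)/(47) = 0.7021 > 0.70.

k = 27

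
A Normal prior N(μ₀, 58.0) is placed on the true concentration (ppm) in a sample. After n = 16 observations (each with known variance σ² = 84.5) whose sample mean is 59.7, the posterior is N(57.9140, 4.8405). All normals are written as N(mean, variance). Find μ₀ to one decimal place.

μ₀ = 38.3

With known observation variance, the Normal–Normal posterior has precision τ_n = τ₀ + n/σ² and mean μ_n = (τ₀μ₀ + (n/σ²)x̄)/τ_n.
Here τ₀ = 1/58.0 = 0.017241 and τ_data = 16/84.5 = 0.189349, so τ_n = 0.206590.
Rearranging for μ₀: μ₀ = (μ_n·τ_n − τ_data·x̄)/τ₀ = (57.9140·0.206590 − 0.189349·59.7) / 0.017241 = 0.660318/0.017241 ≈ 38.3.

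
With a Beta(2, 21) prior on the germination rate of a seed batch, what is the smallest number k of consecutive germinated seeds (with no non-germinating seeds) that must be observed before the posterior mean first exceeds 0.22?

After k germinated seeds and 0 non-germinating seeds the posterior is Beta(2+k, 21), with mean (2+k)/(2+21+k).
Set (2+k)/(23+k) > 0.22 and solve: k > (0.22·23 − 2)/(1 − 0.22) = 3.923.
The smallest integer exceeding 3.923 is 4.

k = 4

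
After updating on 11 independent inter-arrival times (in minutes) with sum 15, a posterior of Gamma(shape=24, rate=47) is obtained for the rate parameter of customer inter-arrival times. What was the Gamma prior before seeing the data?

For an exponential likelihood with a Gamma(α, β) prior on the rate, n observations with total T give posterior Gamma(α+n, β+T).
So α = 24 − 11 = 13 and β = 47 − 15 = 32.

Gamma(shape=13, rate=32)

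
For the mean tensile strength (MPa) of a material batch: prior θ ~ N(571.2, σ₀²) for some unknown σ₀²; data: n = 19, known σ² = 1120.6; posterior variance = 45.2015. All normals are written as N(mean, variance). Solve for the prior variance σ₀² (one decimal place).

Posterior precision equals prior precision plus data precision: 1/σ_n² = 1/σ₀² + n/σ².
So 1/σ₀² = 1/45.2015 − 19/1120.6 = 0.022123 − 0.016955 = 0.005168.
Hence σ₀² = 1/0.005168 ≈ 193.5.

σ₀² = 193.5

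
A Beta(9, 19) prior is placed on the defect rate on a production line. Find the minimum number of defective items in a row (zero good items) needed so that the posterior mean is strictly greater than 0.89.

k = 145

After k defective items and 0 good items the posterior is Beta(9+k, 19), with mean (9+k)/(9+19+k).
Set (9+k)/(28+k) > 0.89 and solve: k > (0.89·28 − 9)/(1 − 0.89) = 144.727.
The smallest integer exceeding 144.727 is 145, and checking k=145: (154)/(173) = 0.8902 > 0.89.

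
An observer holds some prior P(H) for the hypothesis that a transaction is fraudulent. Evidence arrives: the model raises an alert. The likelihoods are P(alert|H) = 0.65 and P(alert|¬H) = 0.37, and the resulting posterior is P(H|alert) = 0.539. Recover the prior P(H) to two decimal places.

P(H) = 0.40

Bayes' rule in odds form gives O(H|E) = O(H)·[P(E|H)/P(E|¬H)], hence O(H) = O(H|E)/LR.
Posterior odds = 0.539/(1−0.539) = 1.1692. LR = 0.65/0.37 = 1.7568.
Prior odds = 1.1692/1.7568 = 0.6655, so P(H) = 0.6655/(1+0.6655) ≈ 0.40.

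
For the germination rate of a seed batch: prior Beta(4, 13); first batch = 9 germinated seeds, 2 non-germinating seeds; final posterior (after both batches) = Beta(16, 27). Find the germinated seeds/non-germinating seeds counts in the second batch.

Sequential conjugate updates are equivalent to a single update on the pooled data, so total successes = posterior α − prior α and total failures = posterior β − prior β.
Total across both batches: 16−4=12 germinated seeds, 27−13=14 non-germinating seeds.
Subtract the first batch: 12−9=3 germinated seeds and 14−2=12 non-germinating seeds.

3 germinated seeds and 12 non-germinating seeds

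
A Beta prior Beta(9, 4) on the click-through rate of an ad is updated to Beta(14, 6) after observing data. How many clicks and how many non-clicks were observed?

Under Beta–binomial conjugacy the posterior parameters are (α+s, β+f).
Match parameters: s=14−9=5, f=6−4=2.

5 clicks and 2 non-clicks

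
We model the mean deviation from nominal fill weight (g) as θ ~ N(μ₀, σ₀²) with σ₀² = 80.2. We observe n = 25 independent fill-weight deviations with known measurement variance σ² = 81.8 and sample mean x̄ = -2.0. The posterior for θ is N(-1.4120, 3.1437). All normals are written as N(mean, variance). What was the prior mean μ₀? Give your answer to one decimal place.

With known observation variance, the Normal–Normal posterior has precision τ_n = τ₀ + n/σ² and mean μ_n = (τ₀μ₀ + (n/σ²)x̄)/τ_n.
Here τ₀ = 1/80.2 = 0.012469 and τ_data = 25/81.8 = 0.305623, so τ_n = 0.318092.
Rearranging for μ₀: μ₀ = (μ_n·τ_n − τ_data·x̄)/τ₀ = (-1.4120·0.318092 − 0.305623·-2.0) / 0.012469 = 0.162100/0.012469 ≈ 13.0.

μ₀ = 13.0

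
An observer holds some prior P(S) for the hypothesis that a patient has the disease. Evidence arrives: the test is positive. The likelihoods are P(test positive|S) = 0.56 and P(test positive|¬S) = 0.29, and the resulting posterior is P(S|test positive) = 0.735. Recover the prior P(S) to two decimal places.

In odds form, posterior odds = prior odds × likelihood ratio, so prior odds = posterior odds ÷ LR.
Posterior odds = 0.735/(1−0.735) = 2.7736. LR = 0.56/0.29 = 1.9310.
Prior odds = 2.7736/1.9310 = 1.4364, so P(S) = 1.4364/(1+1.4364) ≈ 0.59.

P(S) = 0.59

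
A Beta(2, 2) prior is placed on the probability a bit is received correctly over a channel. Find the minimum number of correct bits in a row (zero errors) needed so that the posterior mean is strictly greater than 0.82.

k = 8

After k correct bits and 0 errors the posterior is Beta(2+k, 2), with mean (2+k)/(2+2+k).
Set (2+k)/(4+k) > 0.82 and solve: k > (0.82·4 − 2)/(1 − 0.82) = 7.111.
The smallest integer exceeding 7.111 is 8, and checking k=8: (10)/(12) = 0.8333 > 0.82.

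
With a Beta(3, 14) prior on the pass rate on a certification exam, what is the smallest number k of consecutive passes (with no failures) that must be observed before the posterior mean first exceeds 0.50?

After k passes and 0 failures the posterior is Beta(3+k, 14), with mean (3+k)/(3+14+k).
Set (3+k)/(17+k) > 0.50 and solve: k > (0.50·17 − 3)/(1 − 0.50) = 11.000.
The smallest integer exceeding 11.000 is 12.

k = 12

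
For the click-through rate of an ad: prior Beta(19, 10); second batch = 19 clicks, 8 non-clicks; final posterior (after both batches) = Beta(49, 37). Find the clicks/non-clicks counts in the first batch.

11 clicks and 19 non-clicks

Because Beta–binomial updating is additive in the counts, the combined data contributed (α_post−α_prior, β_post−β_prior) successes and failures.
Total across both batches: 49−19=30 clicks, 37−10=27 non-clicks.
Subtract the second batch: 30−19=11 clicks and 27−8=19 non-clicks.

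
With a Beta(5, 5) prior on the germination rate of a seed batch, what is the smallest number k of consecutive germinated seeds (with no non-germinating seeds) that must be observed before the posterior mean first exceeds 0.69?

After k germinated seeds and 0 non-germinating seeds the posterior is Beta(5+k, 5), with mean (5+k)/(5+5+k).
Set (5+k)/(10+k) > 0.69 and solve: k > (0.69·10 − 5)/(1 − 0.69) = 6.129.
The smallest integer exceeding 6.129 is 7.

k = 7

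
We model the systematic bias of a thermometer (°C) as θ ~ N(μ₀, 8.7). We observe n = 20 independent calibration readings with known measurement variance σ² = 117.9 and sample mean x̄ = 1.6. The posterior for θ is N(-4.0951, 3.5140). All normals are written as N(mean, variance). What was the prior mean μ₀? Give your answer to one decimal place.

The posterior mean is a precision-weighted average: μ_n = (τ₀μ₀ + τ_data·x̄)/(τ₀+τ_data), with τ₀=1/σ₀² and τ_data=n/σ².
Here τ₀ = 1/8.7 = 0.114943 and τ_data = 20/117.9 = 0.169635, so τ_n = 0.284578.
Rearranging for μ₀: μ₀ = (μ_n·τ_n − τ_data·x̄)/τ₀ = (-4.0951·0.284578 − 0.169635·1.6) / 0.114943 = -1.436791/0.114943 ≈ -12.5.

μ₀ = -12.5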